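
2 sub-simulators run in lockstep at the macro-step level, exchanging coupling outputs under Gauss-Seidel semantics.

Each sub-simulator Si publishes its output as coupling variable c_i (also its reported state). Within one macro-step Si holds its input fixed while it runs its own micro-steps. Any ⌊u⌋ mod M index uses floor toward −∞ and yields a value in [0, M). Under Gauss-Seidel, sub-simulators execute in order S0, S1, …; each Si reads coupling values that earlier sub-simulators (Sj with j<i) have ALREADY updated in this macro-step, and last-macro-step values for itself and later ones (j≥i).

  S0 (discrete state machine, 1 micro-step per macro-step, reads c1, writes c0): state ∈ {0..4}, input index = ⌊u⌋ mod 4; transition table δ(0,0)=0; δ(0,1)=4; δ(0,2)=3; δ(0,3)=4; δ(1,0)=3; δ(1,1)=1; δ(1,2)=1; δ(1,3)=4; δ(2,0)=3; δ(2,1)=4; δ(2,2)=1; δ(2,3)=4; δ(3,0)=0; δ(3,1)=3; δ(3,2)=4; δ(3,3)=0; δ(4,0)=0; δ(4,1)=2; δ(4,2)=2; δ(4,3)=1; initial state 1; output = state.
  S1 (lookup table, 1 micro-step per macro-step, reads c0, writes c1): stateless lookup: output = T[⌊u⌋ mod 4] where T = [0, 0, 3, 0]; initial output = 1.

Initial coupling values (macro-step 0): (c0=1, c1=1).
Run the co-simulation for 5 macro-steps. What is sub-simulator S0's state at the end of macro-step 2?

macro 1: S0 reads c1=1 → after 1×micro: 1; S1 reads c0=1 → after 1×micro: 0 ⇒ (c0=1, c1=0)
macro 2: S0 reads c1=0 → after 1×micro: 3; S1 reads c0=3 → after 1×micro: 0 ⇒ (c0=3, c1=0)
macro 3: S0 reads c1=0 → after 1×micro: 0; S1 reads c0=0 → after 1×micro: 0 ⇒ (c0=0, c1=0)
macro 4: S0 reads c1=0 → after 1×micro: 0; S1 reads c0=0 → after 1×micro: 0 ⇒ (c0=0, c1=0)
macro 5: S0 reads c1=0 → after 1×micro: 0; S1 reads c0=0 → after 1×micro: 0 ⇒ (c0=0, c1=0)

S0 state at macro-step 2 = 3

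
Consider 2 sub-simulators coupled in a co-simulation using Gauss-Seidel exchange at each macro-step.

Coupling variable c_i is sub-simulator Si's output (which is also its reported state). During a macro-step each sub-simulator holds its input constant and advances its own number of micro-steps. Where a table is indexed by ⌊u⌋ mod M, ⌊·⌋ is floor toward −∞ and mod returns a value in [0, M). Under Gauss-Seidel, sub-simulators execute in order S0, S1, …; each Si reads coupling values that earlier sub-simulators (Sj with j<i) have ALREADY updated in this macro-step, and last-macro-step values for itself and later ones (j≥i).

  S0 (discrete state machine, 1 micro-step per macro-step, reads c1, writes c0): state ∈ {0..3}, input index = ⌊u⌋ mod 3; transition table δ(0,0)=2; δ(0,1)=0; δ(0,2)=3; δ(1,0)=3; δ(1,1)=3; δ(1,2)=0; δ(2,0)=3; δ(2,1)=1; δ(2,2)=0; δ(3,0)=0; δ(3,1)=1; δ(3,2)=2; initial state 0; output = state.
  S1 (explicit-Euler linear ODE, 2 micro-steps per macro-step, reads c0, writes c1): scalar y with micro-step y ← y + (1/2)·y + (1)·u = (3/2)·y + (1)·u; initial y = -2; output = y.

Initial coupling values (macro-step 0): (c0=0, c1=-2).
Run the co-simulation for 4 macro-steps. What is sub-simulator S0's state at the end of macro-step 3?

macro 1: S0 reads c1=-2 → after 1×micro: 0; S1 reads c0=0 → after 2×micro: -9/2 ⇒ (c0=0, c1=-9/2)
macro 2: S0 reads c1=-9/2 → after 1×micro: 0; S1 reads c0=0 → after 2×micro: -81/8 ⇒ (c0=0, c1=-81/8)
macro 3: S0 reads c1=-81/8 → after 1×micro: 0; S1 reads c0=0 → after 2×micro: -729/32 ⇒ (c0=0, c1=-729/32)
macro 4: S0 reads c1=-729/32 → after 1×micro: 0; S1 reads c0=0 → after 2×micro: -6561/128 ⇒ (c0=0, c1=-6561/128)

S0 state at macro-step 3 = 0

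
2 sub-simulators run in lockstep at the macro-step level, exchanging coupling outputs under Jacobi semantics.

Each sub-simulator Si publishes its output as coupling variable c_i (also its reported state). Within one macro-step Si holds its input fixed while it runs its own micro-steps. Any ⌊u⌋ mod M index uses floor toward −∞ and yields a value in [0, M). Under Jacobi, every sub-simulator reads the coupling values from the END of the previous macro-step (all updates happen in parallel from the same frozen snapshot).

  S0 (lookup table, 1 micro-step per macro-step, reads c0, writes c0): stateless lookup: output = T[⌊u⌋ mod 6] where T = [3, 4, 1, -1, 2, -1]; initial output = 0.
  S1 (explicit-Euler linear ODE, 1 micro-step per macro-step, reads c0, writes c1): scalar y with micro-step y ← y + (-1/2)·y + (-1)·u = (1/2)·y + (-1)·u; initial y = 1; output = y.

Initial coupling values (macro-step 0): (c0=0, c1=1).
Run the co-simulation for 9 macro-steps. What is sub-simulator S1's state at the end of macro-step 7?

macro 1: S0 reads c0=0 → after 1×micro: 3; S1 reads c0=0 → after 1×micro: 1/2 ⇒ (c0=3, c1=1/2)
macro 2: S0 reads c0=3 → after 1×micro: -1; S1 reads c0=3 → after 1×micro: -11/4 ⇒ (c0=-1, c1=-11/4)
macro 3: S0 reads c0=-1 → after 1×micro: -1; S1 reads c0=-1 → after 1×micro: -3/8 ⇒ (c0=-1, c1=-3/8)
macro 4: S0 reads c0=-1 → after 1×micro: -1; S1 reads c0=-1 → after 1×micro: 13/16 ⇒ (c0=-1, c1=13/16)
macro 5: S0 reads c0=-1 → after 1×micro: -1; S1 reads c0=-1 → after 1×micro: 45/32 ⇒ (c0=-1, c1=45/32)
macro 6: S0 reads c0=-1 → after 1×micro: -1; S1 reads c0=-1 → after 1×micro: 109/64 ⇒ (c0=-1, c1=109/64)
macro 7: S0 reads c0=-1 → after 1×micro: -1; S1 reads c0=-1 → after 1×micro: 237/128 ⇒ (c0=-1, c1=237/128)
macro 8: S0 reads c0=-1 → after 1×micro: -1; S1 reads c0=-1 → after 1×micro: 493/256 ⇒ (c0=-1, c1=493/256)
macro 9: S0 reads c0=-1 → after 1×micro: -1; S1 reads c0=-1 → after 1×micro: 1005/512 ⇒ (c0=-1, c1=1005/512)

S1 state at macro-step 7 = 237/128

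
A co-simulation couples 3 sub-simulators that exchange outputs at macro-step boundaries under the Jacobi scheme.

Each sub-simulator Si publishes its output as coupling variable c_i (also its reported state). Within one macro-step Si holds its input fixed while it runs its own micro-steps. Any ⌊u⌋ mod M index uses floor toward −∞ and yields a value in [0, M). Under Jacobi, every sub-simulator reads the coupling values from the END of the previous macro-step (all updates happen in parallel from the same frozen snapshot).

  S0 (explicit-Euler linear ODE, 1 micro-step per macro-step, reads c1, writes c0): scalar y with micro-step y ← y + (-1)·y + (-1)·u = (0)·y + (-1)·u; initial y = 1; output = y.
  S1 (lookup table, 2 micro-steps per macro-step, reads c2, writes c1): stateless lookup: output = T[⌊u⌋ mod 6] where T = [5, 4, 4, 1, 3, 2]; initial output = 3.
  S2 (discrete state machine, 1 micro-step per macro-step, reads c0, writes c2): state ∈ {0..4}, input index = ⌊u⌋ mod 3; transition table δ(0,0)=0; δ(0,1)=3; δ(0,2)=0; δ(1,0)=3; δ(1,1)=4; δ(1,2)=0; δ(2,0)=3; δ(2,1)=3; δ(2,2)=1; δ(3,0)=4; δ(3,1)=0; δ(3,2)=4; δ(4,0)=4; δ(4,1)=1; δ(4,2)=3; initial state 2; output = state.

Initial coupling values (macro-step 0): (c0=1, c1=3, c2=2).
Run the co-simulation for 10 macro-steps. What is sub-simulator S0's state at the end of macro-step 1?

macro 1: S0 reads c1=3 → after 1×micro: -3; S1 reads c2=2 → after 2×micro: 4; S2 reads c0=1 → after 1×micro: 3 ⇒ (c0=-3, c1=4, c2=3)
macro 2: S0 reads c1=4 → after 1×micro: -4; S1 reads c2=3 → after 2×micro: 1; S2 reads c0=-3 → after 1×micro: 4 ⇒ (c0=-4, c1=1, c2=4)
macro 3: S0 reads c1=1 → after 1×micro: -1; S1 reads c2=4 → after 2×micro: 3; S2 reads c0=-4 → after 1×micro: 3 ⇒ (c0=-1, c1=3, c2=3)
macro 4: S0 reads c1=3 → after 1×micro: -3; S1 reads c2=3 → after 2×micro: 1; S2 reads c0=-1 → after 1×micro: 4 ⇒ (c0=-3, c1=1, c2=4)
macro 5: S0 reads c1=1 → after 1×micro: -1; S1 reads c2=4 → after 2×micro: 3; S2 reads c0=-3 → after 1×micro: 4 ⇒ (c0=-1, c1=3, c2=4)
macro 6: S0 reads c1=3 → after 1×micro: -3; S1 reads c2=4 → after 2×micro: 3; S2 reads c0=-1 → after 1×micro: 3 ⇒ (c0=-3, c1=3, c2=3)
macro 7: S0 reads c1=3 → after 1×micro: -3; S1 reads c2=3 → after 2×micro: 1; S2 reads c0=-3 → after 1×micro: 4 ⇒ (c0=-3, c1=1, c2=4)
macro 8: S0 reads c1=1 → after 1×micro: -1; S1 reads c2=4 → after 2×micro: 3; S2 reads c0=-3 → after 1×micro: 4 ⇒ (c0=-1, c1=3, c2=4)
macro 9: S0 reads c1=3 → after 1×micro: -3; S1 reads c2=4 → after 2×micro: 3; S2 reads c0=-1 → after 1×micro: 3 ⇒ (c0=-3, c1=3, c2=3)
macro 10: S0 reads c1=3 → after 1×micro: -3; S1 reads c2=3 → after 2×micro: 1; S2 reads c0=-3 → after 1×micro: 4 ⇒ (c0=-3, c1=1, c2=4)

S0 state at macro-step 1 = -3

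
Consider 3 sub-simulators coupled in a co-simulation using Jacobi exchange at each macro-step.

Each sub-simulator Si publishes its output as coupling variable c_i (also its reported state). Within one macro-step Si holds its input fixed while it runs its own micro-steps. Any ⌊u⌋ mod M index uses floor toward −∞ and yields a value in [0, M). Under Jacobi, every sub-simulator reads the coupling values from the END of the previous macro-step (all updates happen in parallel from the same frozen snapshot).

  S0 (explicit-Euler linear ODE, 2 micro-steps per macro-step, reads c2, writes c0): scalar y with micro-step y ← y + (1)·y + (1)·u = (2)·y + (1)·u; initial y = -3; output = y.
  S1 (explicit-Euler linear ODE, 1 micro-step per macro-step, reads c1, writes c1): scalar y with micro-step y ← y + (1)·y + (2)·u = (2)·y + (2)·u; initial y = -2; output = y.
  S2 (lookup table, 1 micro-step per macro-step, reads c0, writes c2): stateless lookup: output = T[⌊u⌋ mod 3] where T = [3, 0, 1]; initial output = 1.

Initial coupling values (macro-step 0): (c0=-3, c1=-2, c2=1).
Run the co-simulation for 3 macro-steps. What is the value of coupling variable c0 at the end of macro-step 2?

c0 at macro-step 2 = -27

macro 1: S0 reads c2=1 → after 2×micro: -9; S1 reads c1=-2 → after 1×micro: -8; S2 reads c0=-3 → after 1×micro: 3 ⇒ (c0=-9, c1=-8, c2=3)
macro 2: S0 reads c2=3 → after 2×micro: -27; S1 reads c1=-8 → after 1×micro: -32; S2 reads c0=-9 → after 1×micro: 3 ⇒ (c0=-27, c1=-32, c2=3)
macro 3: S0 reads c2=3 → after 2×micro: -99; S1 reads c1=-32 → after 1×micro: -128; S2 reads c0=-27 → after 1×micro: 3 ⇒ (c0=-99, c1=-128, c2=3)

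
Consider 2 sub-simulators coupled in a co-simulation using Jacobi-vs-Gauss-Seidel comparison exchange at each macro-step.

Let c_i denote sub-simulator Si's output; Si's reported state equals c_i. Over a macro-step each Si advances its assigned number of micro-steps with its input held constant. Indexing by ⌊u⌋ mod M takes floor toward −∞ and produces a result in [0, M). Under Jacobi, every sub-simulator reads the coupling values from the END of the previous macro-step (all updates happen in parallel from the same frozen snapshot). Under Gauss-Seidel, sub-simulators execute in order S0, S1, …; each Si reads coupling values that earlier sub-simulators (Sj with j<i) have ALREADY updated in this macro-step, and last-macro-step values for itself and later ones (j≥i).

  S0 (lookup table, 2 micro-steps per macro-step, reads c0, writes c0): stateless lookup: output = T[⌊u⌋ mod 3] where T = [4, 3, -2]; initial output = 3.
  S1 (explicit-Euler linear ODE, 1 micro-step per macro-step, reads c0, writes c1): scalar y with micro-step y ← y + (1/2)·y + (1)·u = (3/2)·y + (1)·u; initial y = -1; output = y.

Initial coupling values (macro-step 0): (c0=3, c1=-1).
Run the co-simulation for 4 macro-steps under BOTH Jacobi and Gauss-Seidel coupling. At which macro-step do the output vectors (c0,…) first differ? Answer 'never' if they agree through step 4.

first divergence at macro-step: 1

[Jacobi] macro 1: S0 reads c0=3 → after 2×micro: 4; S1 reads c0=3 → after 1×micro: 3/2 ⇒ (c0=4, c1=3/2)
[Jacobi] macro 2: S0 reads c0=4 → after 2×micro: 3; S1 reads c0=4 → after 1×micro: 25/4 ⇒ (c0=3, c1=25/4)
[Jacobi] macro 3: S0 reads c0=3 → after 2×micro: 4; S1 reads c0=3 → after 1×micro: 99/8 ⇒ (c0=4, c1=99/8)
[Jacobi] macro 4: S0 reads c0=4 → after 2×micro: 3; S1 reads c0=4 → after 1×micro: 361/16 ⇒ (c0=3, c1=361/16)
[Gauss-Seidel] macro 1: S0 reads c0=3 → after 2×micro: 4; S1 reads c0=4 → after 1×micro: 5/2 ⇒ (c0=4, c1=5/2)
[Gauss-Seidel] macro 2: S0 reads c0=4 → after 2×micro: 3; S1 reads c0=3 → after 1×micro: 27/4 ⇒ (c0=3, c1=27/4)
[Gauss-Seidel] macro 3: S0 reads c0=3 → after 2×micro: 4; S1 reads c0=4 → after 1×micro: 113/8 ⇒ (c0=4, c1=113/8)
[Gauss-Seidel] macro 4: S0 reads c0=4 → after 2×micro: 3; S1 reads c0=3 → after 1×micro: 387/16 ⇒ (c0=3, c1=387/16)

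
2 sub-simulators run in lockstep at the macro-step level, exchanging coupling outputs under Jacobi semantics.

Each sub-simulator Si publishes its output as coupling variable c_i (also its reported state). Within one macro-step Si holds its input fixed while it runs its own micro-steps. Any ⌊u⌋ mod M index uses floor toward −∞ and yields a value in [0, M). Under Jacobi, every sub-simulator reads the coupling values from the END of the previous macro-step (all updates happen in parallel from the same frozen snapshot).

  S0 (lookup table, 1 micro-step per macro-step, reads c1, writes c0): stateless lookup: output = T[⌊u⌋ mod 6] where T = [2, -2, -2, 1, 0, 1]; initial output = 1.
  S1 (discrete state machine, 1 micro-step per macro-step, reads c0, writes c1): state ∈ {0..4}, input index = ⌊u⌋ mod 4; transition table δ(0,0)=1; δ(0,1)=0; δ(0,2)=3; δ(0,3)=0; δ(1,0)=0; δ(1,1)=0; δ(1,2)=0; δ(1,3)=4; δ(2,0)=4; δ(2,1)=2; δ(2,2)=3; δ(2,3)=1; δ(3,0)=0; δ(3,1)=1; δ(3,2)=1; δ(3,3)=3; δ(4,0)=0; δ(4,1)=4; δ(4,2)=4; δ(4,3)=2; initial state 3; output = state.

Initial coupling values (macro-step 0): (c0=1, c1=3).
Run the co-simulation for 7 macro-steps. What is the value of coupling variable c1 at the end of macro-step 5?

c1 at macro-step 5 = 0

macro 1: S0 reads c1=3 → after 1×micro: 1; S1 reads c0=1 → after 1×micro: 1 ⇒ (c0=1, c1=1)
macro 2: S0 reads c1=1 → after 1×micro: -2; S1 reads c0=1 → after 1×micro: 0 ⇒ (c0=-2, c1=0)
macro 3: S0 reads c1=0 → after 1×micro: 2; S1 reads c0=-2 → after 1×micro: 3 ⇒ (c0=2, c1=3)
macro 4: S0 reads c1=3 → after 1×micro: 1; S1 reads c0=2 → after 1×micro: 1 ⇒ (c0=1, c1=1)
macro 5: S0 reads c1=1 → after 1×micro: -2; S1 reads c0=1 → after 1×micro: 0 ⇒ (c0=-2, c1=0)
macro 6: S0 reads c1=0 → after 1×micro: 2; S1 reads c0=-2 → after 1×micro: 3 ⇒ (c0=2, c1=3)
macro 7: S0 reads c1=3 → after 1×micro: 1; S1 reads c0=2 → after 1×micro: 1 ⇒ (c0=1, c1=1)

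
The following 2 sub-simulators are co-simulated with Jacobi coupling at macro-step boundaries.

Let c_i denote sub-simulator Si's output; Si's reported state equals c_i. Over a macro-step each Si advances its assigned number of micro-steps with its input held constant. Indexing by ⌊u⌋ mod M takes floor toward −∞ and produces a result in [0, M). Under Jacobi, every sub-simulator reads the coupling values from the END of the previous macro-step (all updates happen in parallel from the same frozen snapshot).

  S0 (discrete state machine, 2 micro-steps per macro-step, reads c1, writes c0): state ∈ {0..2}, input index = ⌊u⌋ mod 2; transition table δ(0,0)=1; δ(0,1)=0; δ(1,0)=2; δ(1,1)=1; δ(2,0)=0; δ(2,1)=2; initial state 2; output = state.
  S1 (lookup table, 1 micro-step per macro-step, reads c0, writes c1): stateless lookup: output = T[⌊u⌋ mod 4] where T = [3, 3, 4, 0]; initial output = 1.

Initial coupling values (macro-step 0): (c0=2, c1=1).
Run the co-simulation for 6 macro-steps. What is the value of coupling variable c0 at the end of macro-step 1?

c0 at macro-step 1 = 2

macro 1: S0 reads c1=1 → after 2×micro: 2; S1 reads c0=2 → after 1×micro: 4 ⇒ (c0=2, c1=4)
macro 2: S0 reads c1=4 → after 2×micro: 1; S1 reads c0=2 → after 1×micro: 4 ⇒ (c0=1, c1=4)
macro 3: S0 reads c1=4 → after 2×micro: 0; S1 reads c0=1 → after 1×micro: 3 ⇒ (c0=0, c1=3)
macro 4: S0 reads c1=3 → after 2×micro: 0; S1 reads c0=0 → after 1×micro: 3 ⇒ (c0=0, c1=3)
macro 5: S0 reads c1=3 → after 2×micro: 0; S1 reads c0=0 → after 1×micro: 3 ⇒ (c0=0, c1=3)
macro 6: S0 reads c1=3 → after 2×micro: 0; S1 reads c0=0 → after 1×micro: 3 ⇒ (c0=0, c1=3)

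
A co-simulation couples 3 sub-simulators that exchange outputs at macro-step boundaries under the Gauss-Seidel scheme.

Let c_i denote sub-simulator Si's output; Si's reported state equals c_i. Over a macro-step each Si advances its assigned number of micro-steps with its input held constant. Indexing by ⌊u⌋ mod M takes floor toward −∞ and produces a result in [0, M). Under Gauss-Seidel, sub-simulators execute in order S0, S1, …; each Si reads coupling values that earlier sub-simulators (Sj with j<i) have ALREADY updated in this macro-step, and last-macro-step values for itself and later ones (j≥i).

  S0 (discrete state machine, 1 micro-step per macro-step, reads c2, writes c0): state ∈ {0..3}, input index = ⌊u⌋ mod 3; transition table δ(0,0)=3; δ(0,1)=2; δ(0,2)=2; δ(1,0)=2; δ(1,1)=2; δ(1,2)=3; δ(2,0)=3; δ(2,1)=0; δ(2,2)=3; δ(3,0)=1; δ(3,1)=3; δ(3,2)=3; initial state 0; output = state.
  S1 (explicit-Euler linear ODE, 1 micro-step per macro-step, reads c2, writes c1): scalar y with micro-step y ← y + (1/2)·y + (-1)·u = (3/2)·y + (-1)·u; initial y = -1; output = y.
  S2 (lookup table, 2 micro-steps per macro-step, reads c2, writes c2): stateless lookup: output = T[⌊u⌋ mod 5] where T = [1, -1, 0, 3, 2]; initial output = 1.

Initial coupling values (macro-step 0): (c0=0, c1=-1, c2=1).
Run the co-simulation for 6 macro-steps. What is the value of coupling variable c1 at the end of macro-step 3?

macro 1: S0 reads c2=1 → after 1×micro: 2; S1 reads c2=1 → after 1×micro: -5/2; S2 reads c2=1 → after 2×micro: -1 ⇒ (c0=2, c1=-5/2, c2=-1)
macro 2: S0 reads c2=-1 → after 1×micro: 3; S1 reads c2=-1 → after 1×micro: -11/4; S2 reads c2=-1 → after 2×micro: 2 ⇒ (c0=3, c1=-11/4, c2=2)
macro 3: S0 reads c2=2 → after 1×micro: 3; S1 reads c2=2 → after 1×micro: -49/8; S2 reads c2=2 → after 2×micro: 0 ⇒ (c0=3, c1=-49/8, c2=0)
macro 4: S0 reads c2=0 → after 1×micro: 1; S1 reads c2=0 → after 1×micro: -147/16; S2 reads c2=0 → after 2×micro: 1 ⇒ (c0=1, c1=-147/16, c2=1)
macro 5: S0 reads c2=1 → after 1×micro: 2; S1 reads c2=1 → after 1×micro: -473/32; S2 reads c2=1 → after 2×micro: -1 ⇒ (c0=2, c1=-473/32, c2=-1)
macro 6: S0 reads c2=-1 → after 1×micro: 3; S1 reads c2=-1 → after 1×micro: -1355/64; S2 reads c2=-1 → after 2×micro: 2 ⇒ (c0=3, c1=-1355/64, c2=2)

c1 at macro-step 3 = -49/8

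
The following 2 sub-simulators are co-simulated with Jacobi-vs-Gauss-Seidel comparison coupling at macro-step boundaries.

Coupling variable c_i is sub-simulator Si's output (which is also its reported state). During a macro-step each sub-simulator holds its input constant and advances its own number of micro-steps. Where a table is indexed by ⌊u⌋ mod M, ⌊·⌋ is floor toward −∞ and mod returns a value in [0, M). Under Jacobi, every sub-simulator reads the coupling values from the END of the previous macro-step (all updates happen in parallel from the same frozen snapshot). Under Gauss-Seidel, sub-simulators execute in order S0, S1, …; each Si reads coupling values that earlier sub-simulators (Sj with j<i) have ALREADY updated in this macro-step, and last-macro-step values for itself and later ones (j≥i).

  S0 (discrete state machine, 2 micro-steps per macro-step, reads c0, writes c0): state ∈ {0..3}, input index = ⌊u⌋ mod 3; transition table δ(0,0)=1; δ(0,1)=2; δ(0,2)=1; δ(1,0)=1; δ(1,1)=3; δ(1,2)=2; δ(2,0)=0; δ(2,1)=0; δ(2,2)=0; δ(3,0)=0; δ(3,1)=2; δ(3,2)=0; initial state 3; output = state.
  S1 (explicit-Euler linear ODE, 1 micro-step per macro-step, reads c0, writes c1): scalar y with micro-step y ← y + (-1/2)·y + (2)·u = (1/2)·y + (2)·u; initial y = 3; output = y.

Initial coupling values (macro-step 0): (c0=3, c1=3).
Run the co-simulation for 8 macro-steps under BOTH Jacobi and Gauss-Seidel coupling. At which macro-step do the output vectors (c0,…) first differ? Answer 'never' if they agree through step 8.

first divergence at macro-step: 1

[Jacobi] macro 1: S0 reads c0=3 → after 2×micro: 1; S1 reads c0=3 → after 1×micro: 15/2 ⇒ (c0=1, c1=15/2)
[Jacobi] macro 2: S0 reads c0=1 → after 2×micro: 2; S1 reads c0=1 → after 1×micro: 23/4 ⇒ (c0=2, c1=23/4)
[Jacobi] macro 3: S0 reads c0=2 → after 2×micro: 1; S1 reads c0=2 → after 1×micro: 55/8 ⇒ (c0=1, c1=55/8)
[Jacobi] macro 4: S0 reads c0=1 → after 2×micro: 2; S1 reads c0=1 → after 1×micro: 87/16 ⇒ (c0=2, c1=87/16)
[Jacobi] macro 5: S0 reads c0=2 → after 2×micro: 1; S1 reads c0=2 → after 1×micro: 215/32 ⇒ (c0=1, c1=215/32)
[Jacobi] macro 6: S0 reads c0=1 → after 2×micro: 2; S1 reads c0=1 → after 1×micro: 343/64 ⇒ (c0=2, c1=343/64)
[Jacobi] macro 7: S0 reads c0=2 → after 2×micro: 1; S1 reads c0=2 → after 1×micro: 855/128 ⇒ (c0=1, c1=855/128)
[Jacobi] macro 8: S0 reads c0=1 → after 2×micro: 2; S1 reads c0=1 → after 1×micro: 1367/256 ⇒ (c0=2, c1=1367/256)
[Gauss-Seidel] macro 1: S0 reads c0=3 → after 2×micro: 1; S1 reads c0=1 → after 1×micro: 7/2 ⇒ (c0=1, c1=7/2)
[Gauss-Seidel] macro 2: S0 reads c0=1 → after 2×micro: 2; S1 reads c0=2 → after 1×micro: 23/4 ⇒ (c0=2, c1=23/4)
[Gauss-Seidel] macro 3: S0 reads c0=2 → after 2×micro: 1; S1 reads c0=1 → after 1×micro: 39/8 ⇒ (c0=1, c1=39/8)
[Gauss-Seidel] macro 4: S0 reads c0=1 → after 2×micro: 2; S1 reads c0=2 → after 1×micro: 103/16 ⇒ (c0=2, c1=103/16)
[Gauss-Seidel] macro 5: S0 reads c0=2 → after 2×micro: 1; S1 reads c0=1 → after 1×micro: 167/32 ⇒ (c0=1, c1=167/32)
[Gauss-Seidel] macro 6: S0 reads c0=1 → after 2×micro: 2; S1 reads c0=2 → after 1×micro: 423/64 ⇒ (c0=2, c1=423/64)
[Gauss-Seidel] macro 7: S0 reads c0=2 → after 2×micro: 1; S1 reads c0=1 → after 1×micro: 679/128 ⇒ (c0=1, c1=679/128)
[Gauss-Seidel] macro 8: S0 reads c0=1 → after 2×micro: 2; S1 reads c0=2 → after 1×micro: 1703/256 ⇒ (c0=2, c1=1703/256)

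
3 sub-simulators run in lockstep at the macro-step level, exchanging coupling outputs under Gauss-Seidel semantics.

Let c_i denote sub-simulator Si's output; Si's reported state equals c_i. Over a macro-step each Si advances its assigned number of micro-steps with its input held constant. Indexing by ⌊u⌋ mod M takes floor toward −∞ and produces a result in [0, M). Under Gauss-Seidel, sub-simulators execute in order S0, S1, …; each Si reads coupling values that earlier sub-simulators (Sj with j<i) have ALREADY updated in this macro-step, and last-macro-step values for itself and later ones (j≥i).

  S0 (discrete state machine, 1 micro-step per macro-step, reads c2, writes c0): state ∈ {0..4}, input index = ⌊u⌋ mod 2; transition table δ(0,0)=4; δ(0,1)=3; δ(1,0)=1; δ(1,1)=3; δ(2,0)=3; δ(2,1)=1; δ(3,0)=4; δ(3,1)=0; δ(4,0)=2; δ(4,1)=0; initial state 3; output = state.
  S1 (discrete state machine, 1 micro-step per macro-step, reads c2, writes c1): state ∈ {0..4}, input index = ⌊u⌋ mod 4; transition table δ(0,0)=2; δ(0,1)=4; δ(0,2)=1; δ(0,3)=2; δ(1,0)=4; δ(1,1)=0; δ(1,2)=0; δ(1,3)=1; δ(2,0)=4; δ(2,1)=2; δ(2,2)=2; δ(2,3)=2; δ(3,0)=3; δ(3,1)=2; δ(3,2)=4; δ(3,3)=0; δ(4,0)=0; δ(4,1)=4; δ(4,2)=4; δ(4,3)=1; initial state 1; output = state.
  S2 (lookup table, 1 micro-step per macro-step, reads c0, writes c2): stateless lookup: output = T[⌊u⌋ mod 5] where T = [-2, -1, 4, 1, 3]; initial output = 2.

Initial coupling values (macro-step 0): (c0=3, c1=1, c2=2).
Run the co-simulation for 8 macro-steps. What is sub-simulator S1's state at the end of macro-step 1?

macro 1: S0 reads c2=2 → after 1×micro: 4; S1 reads c2=2 → after 1×micro: 0; S2 reads c0=4 → after 1×micro: 3 ⇒ (c0=4, c1=0, c2=3)
macro 2: S0 reads c2=3 → after 1×micro: 0; S1 reads c2=3 → after 1×micro: 2; S2 reads c0=0 → after 1×micro: -2 ⇒ (c0=0, c1=2, c2=-2)
macro 3: S0 reads c2=-2 → after 1×micro: 4; S1 reads c2=-2 → after 1×micro: 2; S2 reads c0=4 → after 1×micro: 3 ⇒ (c0=4, c1=2, c2=3)
macro 4: S0 reads c2=3 → after 1×micro: 0; S1 reads c2=3 → after 1×micro: 2; S2 reads c0=0 → after 1×micro: -2 ⇒ (c0=0, c1=2, c2=-2)
macro 5: S0 reads c2=-2 → after 1×micro: 4; S1 reads c2=-2 → after 1×micro: 2; S2 reads c0=4 → after 1×micro: 3 ⇒ (c0=4, c1=2, c2=3)
macro 6: S0 reads c2=3 → after 1×micro: 0; S1 reads c2=3 → after 1×micro: 2; S2 reads c0=0 → after 1×micro: -2 ⇒ (c0=0, c1=2, c2=-2)
macro 7: S0 reads c2=-2 → after 1×micro: 4; S1 reads c2=-2 → after 1×micro: 2; S2 reads c0=4 → after 1×micro: 3 ⇒ (c0=4, c1=2, c2=3)
macro 8: S0 reads c2=3 → after 1×micro: 0; S1 reads c2=3 → after 1×micro: 2; S2 reads c0=0 → after 1×micro: -2 ⇒ (c0=0, c1=2, c2=-2)

S1 state at macro-step 1 = 0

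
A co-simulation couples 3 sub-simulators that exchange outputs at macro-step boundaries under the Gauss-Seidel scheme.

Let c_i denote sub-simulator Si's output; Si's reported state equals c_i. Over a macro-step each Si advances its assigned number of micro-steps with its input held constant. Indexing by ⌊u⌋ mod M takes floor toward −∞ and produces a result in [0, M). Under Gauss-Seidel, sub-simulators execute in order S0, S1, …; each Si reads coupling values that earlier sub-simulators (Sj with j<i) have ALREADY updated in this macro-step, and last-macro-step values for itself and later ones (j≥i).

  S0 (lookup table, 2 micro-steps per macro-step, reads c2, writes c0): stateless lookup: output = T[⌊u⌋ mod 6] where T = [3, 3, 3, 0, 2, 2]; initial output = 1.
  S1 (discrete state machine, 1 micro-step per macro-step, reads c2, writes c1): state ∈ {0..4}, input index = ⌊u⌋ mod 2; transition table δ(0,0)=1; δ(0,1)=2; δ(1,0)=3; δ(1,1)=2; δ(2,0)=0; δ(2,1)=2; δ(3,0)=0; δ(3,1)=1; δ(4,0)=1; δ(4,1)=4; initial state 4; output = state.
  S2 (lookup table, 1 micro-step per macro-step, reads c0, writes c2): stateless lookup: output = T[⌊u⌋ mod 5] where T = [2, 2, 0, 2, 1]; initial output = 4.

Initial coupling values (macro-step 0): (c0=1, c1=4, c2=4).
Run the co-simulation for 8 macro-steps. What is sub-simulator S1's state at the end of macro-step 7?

S1 state at macro-step 7 = 1

macro 1: S0 reads c2=4 → after 2×micro: 2; S1 reads c2=4 → after 1×micro: 1; S2 reads c0=2 → after 1×micro: 0 ⇒ (c0=2, c1=1, c2=0)
macro 2: S0 reads c2=0 → after 2×micro: 3; S1 reads c2=0 → after 1×micro: 3; S2 reads c0=3 → after 1×micro: 2 ⇒ (c0=3, c1=3, c2=2)
macro 3: S0 reads c2=2 → after 2×micro: 3; S1 reads c2=2 → after 1×micro: 0; S2 reads c0=3 → after 1×micro: 2 ⇒ (c0=3, c1=0, c2=2)
macro 4: S0 reads c2=2 → after 2×micro: 3; S1 reads c2=2 → after 1×micro: 1; S2 reads c0=3 → after 1×micro: 2 ⇒ (c0=3, c1=1, c2=2)
macro 5: S0 reads c2=2 → after 2×micro: 3; S1 reads c2=2 → after 1×micro: 3; S2 reads c0=3 → after 1×micro: 2 ⇒ (c0=3, c1=3, c2=2)
macro 6: S0 reads c2=2 → after 2×micro: 3; S1 reads c2=2 → after 1×micro: 0; S2 reads c0=3 → after 1×micro: 2 ⇒ (c0=3, c1=0, c2=2)
macro 7: S0 reads c2=2 → after 2×micro: 3; S1 reads c2=2 → after 1×micro: 1; S2 reads c0=3 → after 1×micro: 2 ⇒ (c0=3, c1=1, c2=2)
macro 8: S0 reads c2=2 → after 2×micro: 3; S1 reads c2=2 → after 1×micro: 3; S2 reads c0=3 → after 1×micro: 2 ⇒ (c0=3, c1=3, c2=2)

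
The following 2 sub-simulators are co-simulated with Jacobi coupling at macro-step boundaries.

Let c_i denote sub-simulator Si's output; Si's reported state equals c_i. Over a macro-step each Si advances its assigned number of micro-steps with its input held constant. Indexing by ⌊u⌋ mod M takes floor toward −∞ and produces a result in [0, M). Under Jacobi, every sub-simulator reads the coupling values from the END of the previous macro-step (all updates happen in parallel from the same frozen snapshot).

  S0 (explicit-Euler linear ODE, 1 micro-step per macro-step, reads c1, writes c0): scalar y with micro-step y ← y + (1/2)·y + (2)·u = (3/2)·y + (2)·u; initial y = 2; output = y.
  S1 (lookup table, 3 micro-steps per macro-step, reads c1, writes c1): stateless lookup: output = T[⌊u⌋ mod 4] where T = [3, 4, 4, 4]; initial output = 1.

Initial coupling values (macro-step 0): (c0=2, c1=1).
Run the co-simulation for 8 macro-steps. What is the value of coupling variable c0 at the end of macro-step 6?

c0 at macro-step 6 = 4279/32

macro 1: S0 reads c1=1 → after 1×micro: 5; S1 reads c1=1 → after 3×micro: 4 ⇒ (c0=5, c1=4)
macro 2: S0 reads c1=4 → after 1×micro: 31/2; S1 reads c1=4 → after 3×micro: 3 ⇒ (c0=31/2, c1=3)
macro 3: S0 reads c1=3 → after 1×micro: 117/4; S1 reads c1=3 → after 3×micro: 4 ⇒ (c0=117/4, c1=4)
macro 4: S0 reads c1=4 → after 1×micro: 415/8; S1 reads c1=4 → after 3×micro: 3 ⇒ (c0=415/8, c1=3)
macro 5: S0 reads c1=3 → after 1×micro: 1341/16; S1 reads c1=3 → after 3×micro: 4 ⇒ (c0=1341/16, c1=4)
macro 6: S0 reads c1=4 → after 1×micro: 4279/32; S1 reads c1=4 → after 3×micro: 3 ⇒ (c0=4279/32, c1=3)
macro 7: S0 reads c1=3 → after 1×micro: 13221/64; S1 reads c1=3 → after 3×micro: 4 ⇒ (c0=13221/64, c1=4)
macro 8: S0 reads c1=4 → after 1×micro: 40687/128; S1 reads c1=4 → after 3×micro: 3 ⇒ (c0=40687/128, c1=3)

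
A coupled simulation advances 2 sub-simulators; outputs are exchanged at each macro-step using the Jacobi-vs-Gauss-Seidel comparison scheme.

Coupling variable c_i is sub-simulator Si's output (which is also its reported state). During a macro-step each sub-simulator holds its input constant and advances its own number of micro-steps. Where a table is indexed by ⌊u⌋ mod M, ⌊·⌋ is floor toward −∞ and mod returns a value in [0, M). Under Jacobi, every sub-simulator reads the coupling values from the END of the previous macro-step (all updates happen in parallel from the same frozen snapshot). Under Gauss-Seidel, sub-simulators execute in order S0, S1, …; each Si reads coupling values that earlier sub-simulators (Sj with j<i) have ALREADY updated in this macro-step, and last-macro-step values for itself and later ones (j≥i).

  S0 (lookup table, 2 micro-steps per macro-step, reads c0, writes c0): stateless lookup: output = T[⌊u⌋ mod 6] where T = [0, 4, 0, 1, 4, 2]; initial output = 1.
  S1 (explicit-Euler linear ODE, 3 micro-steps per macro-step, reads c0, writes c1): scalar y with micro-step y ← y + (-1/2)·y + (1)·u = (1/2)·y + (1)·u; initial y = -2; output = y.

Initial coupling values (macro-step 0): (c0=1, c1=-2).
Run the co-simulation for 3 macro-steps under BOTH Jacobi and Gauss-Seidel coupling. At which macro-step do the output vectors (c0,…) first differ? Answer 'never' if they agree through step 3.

[Jacobi] macro 1: S0 reads c0=1 → after 2×micro: 4; S1 reads c0=1 → after 3×micro: 3/2 ⇒ (c0=4, c1=3/2)
[Jacobi] macro 2: S0 reads c0=4 → after 2×micro: 4; S1 reads c0=4 → after 3×micro: 115/16 ⇒ (c0=4, c1=115/16)
[Jacobi] macro 3: S0 reads c0=4 → after 2×micro: 4; S1 reads c0=4 → after 3×micro: 1011/128 ⇒ (c0=4, c1=1011/128)
[Gauss-Seidel] macro 1: S0 reads c0=1 → after 2×micro: 4; S1 reads c0=4 → after 3×micro: 27/4 ⇒ (c0=4, c1=27/4)
[Gauss-Seidel] macro 2: S0 reads c0=4 → after 2×micro: 4; S1 reads c0=4 → after 3×micro: 251/32 ⇒ (c0=4, c1=251/32)
[Gauss-Seidel] macro 3: S0 reads c0=4 → after 2×micro: 4; S1 reads c0=4 → after 3×micro: 2043/256 ⇒ (c0=4, c1=2043/256)

first divergence at macro-step: 1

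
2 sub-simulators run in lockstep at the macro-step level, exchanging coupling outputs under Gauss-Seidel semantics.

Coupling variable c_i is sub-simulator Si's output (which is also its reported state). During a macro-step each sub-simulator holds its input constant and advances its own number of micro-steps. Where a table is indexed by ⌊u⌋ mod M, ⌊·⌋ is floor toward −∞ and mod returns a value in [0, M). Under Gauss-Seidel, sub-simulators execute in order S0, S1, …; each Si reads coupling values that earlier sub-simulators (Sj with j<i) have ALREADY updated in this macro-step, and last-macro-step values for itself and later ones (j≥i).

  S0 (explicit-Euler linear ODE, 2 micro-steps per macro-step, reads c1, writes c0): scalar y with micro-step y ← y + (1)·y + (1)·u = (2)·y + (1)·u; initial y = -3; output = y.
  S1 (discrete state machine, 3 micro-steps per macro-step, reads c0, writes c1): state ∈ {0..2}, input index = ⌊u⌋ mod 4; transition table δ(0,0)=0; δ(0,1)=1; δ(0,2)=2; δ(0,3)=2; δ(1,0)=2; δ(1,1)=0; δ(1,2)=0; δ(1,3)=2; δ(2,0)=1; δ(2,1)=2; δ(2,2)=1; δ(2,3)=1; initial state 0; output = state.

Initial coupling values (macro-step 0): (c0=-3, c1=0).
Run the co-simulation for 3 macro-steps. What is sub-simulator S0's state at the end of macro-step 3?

macro 1: S0 reads c1=0 → after 2×micro: -12; S1 reads c0=-12 → after 3×micro: 0 ⇒ (c0=-12, c1=0)
macro 2: S0 reads c1=0 → after 2×micro: -48; S1 reads c0=-48 → after 3×micro: 0 ⇒ (c0=-48, c1=0)
macro 3: S0 reads c1=0 → after 2×micro: -192; S1 reads c0=-192 → after 3×micro: 0 ⇒ (c0=-192, c1=0)

S0 state at macro-step 3 = -192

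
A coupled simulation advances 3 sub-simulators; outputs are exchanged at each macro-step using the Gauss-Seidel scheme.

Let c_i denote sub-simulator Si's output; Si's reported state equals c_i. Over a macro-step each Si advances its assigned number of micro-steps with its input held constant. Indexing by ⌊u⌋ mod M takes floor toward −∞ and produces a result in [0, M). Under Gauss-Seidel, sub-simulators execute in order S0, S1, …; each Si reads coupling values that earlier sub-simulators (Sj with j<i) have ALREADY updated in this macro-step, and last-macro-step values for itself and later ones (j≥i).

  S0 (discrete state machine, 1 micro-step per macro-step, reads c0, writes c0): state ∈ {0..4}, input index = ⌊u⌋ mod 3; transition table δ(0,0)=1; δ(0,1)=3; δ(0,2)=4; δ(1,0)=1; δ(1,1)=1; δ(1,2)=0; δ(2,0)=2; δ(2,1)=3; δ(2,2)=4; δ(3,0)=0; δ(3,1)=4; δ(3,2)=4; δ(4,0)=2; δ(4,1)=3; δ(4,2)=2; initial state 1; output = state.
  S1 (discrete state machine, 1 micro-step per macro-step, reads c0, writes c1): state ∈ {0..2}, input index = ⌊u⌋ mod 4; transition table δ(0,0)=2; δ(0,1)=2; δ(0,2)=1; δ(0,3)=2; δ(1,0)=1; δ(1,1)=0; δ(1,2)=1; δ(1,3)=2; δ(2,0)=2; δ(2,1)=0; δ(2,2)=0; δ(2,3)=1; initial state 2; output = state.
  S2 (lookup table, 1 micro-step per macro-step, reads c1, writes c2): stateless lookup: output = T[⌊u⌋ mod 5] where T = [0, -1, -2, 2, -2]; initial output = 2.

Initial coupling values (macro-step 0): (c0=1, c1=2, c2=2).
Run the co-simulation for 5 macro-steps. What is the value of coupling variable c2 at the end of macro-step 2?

macro 1: S0 reads c0=1 → after 1×micro: 1; S1 reads c0=1 → after 1×micro: 0; S2 reads c1=0 → after 1×micro: 0 ⇒ (c0=1, c1=0, c2=0)
macro 2: S0 reads c0=1 → after 1×micro: 1; S1 reads c0=1 → after 1×micro: 2; S2 reads c1=2 → after 1×micro: -2 ⇒ (c0=1, c1=2, c2=-2)
macro 3: S0 reads c0=1 → after 1×micro: 1; S1 reads c0=1 → after 1×micro: 0; S2 reads c1=0 → after 1×micro: 0 ⇒ (c0=1, c1=0, c2=0)
macro 4: S0 reads c0=1 → after 1×micro: 1; S1 reads c0=1 → after 1×micro: 2; S2 reads c1=2 → after 1×micro: -2 ⇒ (c0=1, c1=2, c2=-2)
macro 5: S0 reads c0=1 → after 1×micro: 1; S1 reads c0=1 → after 1×micro: 0; S2 reads c1=0 → after 1×micro: 0 ⇒ (c0=1, c1=0, c2=0)

c2 at macro-step 2 = -2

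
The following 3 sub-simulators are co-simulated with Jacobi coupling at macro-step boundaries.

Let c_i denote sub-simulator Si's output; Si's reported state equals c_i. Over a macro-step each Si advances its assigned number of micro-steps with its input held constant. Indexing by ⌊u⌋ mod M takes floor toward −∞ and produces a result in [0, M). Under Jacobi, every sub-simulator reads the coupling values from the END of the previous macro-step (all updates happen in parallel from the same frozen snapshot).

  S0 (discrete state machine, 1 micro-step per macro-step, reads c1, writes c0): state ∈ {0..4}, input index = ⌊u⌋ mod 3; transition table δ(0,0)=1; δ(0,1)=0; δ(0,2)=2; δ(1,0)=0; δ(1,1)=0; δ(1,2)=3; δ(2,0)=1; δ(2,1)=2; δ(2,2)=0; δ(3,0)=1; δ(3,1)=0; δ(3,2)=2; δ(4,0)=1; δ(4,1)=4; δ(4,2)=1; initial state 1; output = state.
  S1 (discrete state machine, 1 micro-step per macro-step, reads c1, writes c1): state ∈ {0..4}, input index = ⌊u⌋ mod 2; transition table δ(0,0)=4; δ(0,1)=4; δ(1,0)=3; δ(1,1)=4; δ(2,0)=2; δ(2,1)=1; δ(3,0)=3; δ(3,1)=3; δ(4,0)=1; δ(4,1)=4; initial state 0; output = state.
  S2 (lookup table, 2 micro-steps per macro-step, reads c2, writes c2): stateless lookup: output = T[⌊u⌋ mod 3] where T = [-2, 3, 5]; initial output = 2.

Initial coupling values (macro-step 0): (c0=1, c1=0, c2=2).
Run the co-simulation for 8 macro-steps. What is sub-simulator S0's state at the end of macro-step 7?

S0 state at macro-step 7 = 0

macro 1: S0 reads c1=0 → after 1×micro: 0; S1 reads c1=0 → after 1×micro: 4; S2 reads c2=2 → after 2×micro: 5 ⇒ (c0=0, c1=4, c2=5)
macro 2: S0 reads c1=4 → after 1×micro: 0; S1 reads c1=4 → after 1×micro: 1; S2 reads c2=5 → after 2×micro: 5 ⇒ (c0=0, c1=1, c2=5)
macro 3: S0 reads c1=1 → after 1×micro: 0; S1 reads c1=1 → after 1×micro: 4; S2 reads c2=5 → after 2×micro: 5 ⇒ (c0=0, c1=4, c2=5)
macro 4: S0 reads c1=4 → after 1×micro: 0; S1 reads c1=4 → after 1×micro: 1; S2 reads c2=5 → after 2×micro: 5 ⇒ (c0=0, c1=1, c2=5)
macro 5: S0 reads c1=1 → after 1×micro: 0; S1 reads c1=1 → after 1×micro: 4; S2 reads c2=5 → after 2×micro: 5 ⇒ (c0=0, c1=4, c2=5)
macro 6: S0 reads c1=4 → after 1×micro: 0; S1 reads c1=4 → after 1×micro: 1; S2 reads c2=5 → after 2×micro: 5 ⇒ (c0=0, c1=1, c2=5)
macro 7: S0 reads c1=1 → after 1×micro: 0; S1 reads c1=1 → after 1×micro: 4; S2 reads c2=5 → after 2×micro: 5 ⇒ (c0=0, c1=4, c2=5)
macro 8: S0 reads c1=4 → after 1×micro: 0; S1 reads c1=4 → after 1×micro: 1; S2 reads c2=5 → after 2×micro: 5 ⇒ (c0=0, c1=1, c2=5)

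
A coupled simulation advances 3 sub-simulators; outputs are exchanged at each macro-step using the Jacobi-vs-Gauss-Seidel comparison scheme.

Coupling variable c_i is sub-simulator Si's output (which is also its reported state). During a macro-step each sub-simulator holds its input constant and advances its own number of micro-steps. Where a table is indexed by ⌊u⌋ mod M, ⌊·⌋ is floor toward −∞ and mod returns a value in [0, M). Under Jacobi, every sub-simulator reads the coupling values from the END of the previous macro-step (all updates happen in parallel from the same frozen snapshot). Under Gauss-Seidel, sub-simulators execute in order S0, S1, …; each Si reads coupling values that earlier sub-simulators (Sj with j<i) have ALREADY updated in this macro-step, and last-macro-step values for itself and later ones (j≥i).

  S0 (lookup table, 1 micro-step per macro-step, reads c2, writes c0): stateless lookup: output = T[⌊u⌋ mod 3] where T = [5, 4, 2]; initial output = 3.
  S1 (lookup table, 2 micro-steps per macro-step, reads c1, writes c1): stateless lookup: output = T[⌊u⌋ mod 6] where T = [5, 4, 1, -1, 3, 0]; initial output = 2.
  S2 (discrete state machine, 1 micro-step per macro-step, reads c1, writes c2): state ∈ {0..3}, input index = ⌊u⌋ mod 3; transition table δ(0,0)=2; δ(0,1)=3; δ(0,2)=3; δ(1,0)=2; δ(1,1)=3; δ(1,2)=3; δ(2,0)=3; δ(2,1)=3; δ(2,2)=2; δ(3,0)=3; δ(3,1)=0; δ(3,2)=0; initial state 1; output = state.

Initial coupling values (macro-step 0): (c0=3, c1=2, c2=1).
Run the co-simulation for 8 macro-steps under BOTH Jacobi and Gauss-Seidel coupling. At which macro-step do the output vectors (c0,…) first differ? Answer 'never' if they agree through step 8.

first divergence at macro-step: 3

[Jacobi] macro 1: S0 reads c2=1 → after 1×micro: 4; S1 reads c1=2 → after 2×micro: 1; S2 reads c1=2 → after 1×micro: 3 ⇒ (c0=4, c1=1, c2=3)
[Jacobi] macro 2: S0 reads c2=3 → after 1×micro: 5; S1 reads c1=1 → after 2×micro: 4; S2 reads c1=1 → after 1×micro: 0 ⇒ (c0=5, c1=4, c2=0)
[Jacobi] macro 3: S0 reads c2=0 → after 1×micro: 5; S1 reads c1=4 → after 2×micro: 3; S2 reads c1=4 → after 1×micro: 3 ⇒ (c0=5, c1=3, c2=3)
[Jacobi] macro 4: S0 reads c2=3 → after 1×micro: 5; S1 reads c1=3 → after 2×micro: -1; S2 reads c1=3 → after 1×micro: 3 ⇒ (c0=5, c1=-1, c2=3)
[Jacobi] macro 5: S0 reads c2=3 → after 1×micro: 5; S1 reads c1=-1 → after 2×micro: 0; S2 reads c1=-1 → after 1×micro: 0 ⇒ (c0=5, c1=0, c2=0)
[Jacobi] macro 6: S0 reads c2=0 → after 1×micro: 5; S1 reads c1=0 → after 2×micro: 5; S2 reads c1=0 → after 1×micro: 2 ⇒ (c0=5, c1=5, c2=2)
[Jacobi] macro 7: S0 reads c2=2 → after 1×micro: 2; S1 reads c1=5 → after 2×micro: 0; S2 reads c1=5 → after 1×micro: 2 ⇒ (c0=2, c1=0, c2=2)
[Jacobi] macro 8: S0 reads c2=2 → after 1×micro: 2; S1 reads c1=0 → after 2×micro: 5; S2 reads c1=0 → after 1×micro: 3 ⇒ (c0=2, c1=5, c2=3)
[Gauss-Seidel] macro 1: S0 reads c2=1 → after 1×micro: 4; S1 reads c1=2 → after 2×micro: 1; S2 reads c1=1 → after 1×micro: 3 ⇒ (c0=4, c1=1, c2=3)
[Gauss-Seidel] macro 2: S0 reads c2=3 → after 1×micro: 5; S1 reads c1=1 → after 2×micro: 4; S2 reads c1=4 → after 1×micro: 0 ⇒ (c0=5, c1=4, c2=0)
[Gauss-Seidel] macro 3: S0 reads c2=0 → after 1×micro: 5; S1 reads c1=4 → after 2×micro: 3; S2 reads c1=3 → after 1×micro: 2 ⇒ (c0=5, c1=3, c2=2)
[Gauss-Seidel] macro 4: S0 reads c2=2 → after 1×micro: 2; S1 reads c1=3 → after 2×micro: -1; S2 reads c1=-1 → after 1×micro: 2 ⇒ (c0=2, c1=-1, c2=2)
[Gauss-Seidel] macro 5: S0 reads c2=2 → after 1×micro: 2; S1 reads c1=-1 → after 2×micro: 0; S2 reads c1=0 → after 1×micro: 3 ⇒ (c0=2, c1=0, c2=3)
[Gauss-Seidel] macro 6: S0 reads c2=3 → after 1×micro: 5; S1 reads c1=0 → after 2×micro: 5; S2 reads c1=5 → after 1×micro: 0 ⇒ (c0=5, c1=5, c2=0)
[Gauss-Seidel] macro 7: S0 reads c2=0 → after 1×micro: 5; S1 reads c1=5 → after 2×micro: 0; S2 reads c1=0 → after 1×micro: 2 ⇒ (c0=5, c1=0, c2=2)
[Gauss-Seidel] macro 8: S0 reads c2=2 → after 1×micro: 2; S1 reads c1=0 → after 2×micro: 5; S2 reads c1=5 → after 1×micro: 2 ⇒ (c0=2, c1=5, c2=2)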